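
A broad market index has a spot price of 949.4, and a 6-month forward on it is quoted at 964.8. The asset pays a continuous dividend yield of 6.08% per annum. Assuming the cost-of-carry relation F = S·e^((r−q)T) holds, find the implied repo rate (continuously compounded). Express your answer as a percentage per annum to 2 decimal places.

9.30%

From F = S·e^((r−q)T): (r − q) = ln(F/S)/T
ln(964.8/949.4) = ln(1.016221) = 0.016091
(r − q) = 0.016091 / (6/12) = 0.032182
r = ln(F/S)/T + q = 0.032182 + 0.0608 = 0.092982
r = 9.30%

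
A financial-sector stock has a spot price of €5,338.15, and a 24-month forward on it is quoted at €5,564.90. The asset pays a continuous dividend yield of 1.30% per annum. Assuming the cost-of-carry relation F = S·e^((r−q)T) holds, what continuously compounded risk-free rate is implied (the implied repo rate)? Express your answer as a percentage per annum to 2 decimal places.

From F = S·e^((r−q)T): (r − q) = ln(F/S)/T
ln(5564.90/5338.15) = ln(1.042477) = 0.041600
(r − q) = 0.041600 / (24/12) = 0.020800
r = ln(F/S)/T + q = 0.020800 + 0.0130 = 0.033800
r = 3.38%

3.38%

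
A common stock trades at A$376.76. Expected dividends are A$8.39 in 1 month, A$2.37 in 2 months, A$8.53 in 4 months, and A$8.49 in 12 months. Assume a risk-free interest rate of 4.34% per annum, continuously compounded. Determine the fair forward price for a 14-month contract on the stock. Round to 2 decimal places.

A$367.66

PV(dividends) I = 8.39·e^(−0.0434·1/12) + 2.37·e^(−0.0434·2/12) + 8.53·e^(−0.0434·4/12) + 8.49·e^(−0.0434·12/12)
I = 8.3597 + 2.3529 + 8.4075 + 8.1294 = 27.2495
F = (S − I)·e^(rT) = (376.76 − 27.2495) · e^(0.0434·14/12)
= 349.5105 · e^0.050633 = 349.5105 × 1.051937 = A$367.66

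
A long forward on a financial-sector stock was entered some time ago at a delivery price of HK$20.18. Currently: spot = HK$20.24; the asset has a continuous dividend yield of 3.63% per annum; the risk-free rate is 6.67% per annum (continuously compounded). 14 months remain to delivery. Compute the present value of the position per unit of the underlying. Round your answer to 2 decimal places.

Current fair forward for the remaining 14 months: F = S·e^((r − q)·T), (r − q) = 0.0667 − 0.0363 = 0.0304
F = 20.24 · e^(0.0304 × 14/12) = 20.24 × 1.036103 = 20.9707
Value of long forward = (F − K)·e^(−rT) = (20.9707 − 20.18) · e^(−0.0667·14/12)
= 0.7907 × 0.925134 = 0.73

HK$0.73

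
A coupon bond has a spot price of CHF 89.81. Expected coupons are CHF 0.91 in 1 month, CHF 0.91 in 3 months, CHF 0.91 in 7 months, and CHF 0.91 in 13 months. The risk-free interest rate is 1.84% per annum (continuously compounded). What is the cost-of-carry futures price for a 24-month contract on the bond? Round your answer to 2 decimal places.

CHF 89.43

PV(coupons) I = 0.91·e^(−0.0184·1/12) + 0.91·e^(−0.0184·3/12) + 0.91·e^(−0.0184·7/12) + 0.91·e^(−0.0184·13/12)
I = 0.9086 + 0.9058 + 0.9003 + 0.8920 = 3.6067
F = (S − I)·e^(rT) = (89.81 − 3.6067) · e^(0.0184·24/12)
= 86.2033 · e^0.036800 = 86.2033 × 1.037486 = CHF 89.43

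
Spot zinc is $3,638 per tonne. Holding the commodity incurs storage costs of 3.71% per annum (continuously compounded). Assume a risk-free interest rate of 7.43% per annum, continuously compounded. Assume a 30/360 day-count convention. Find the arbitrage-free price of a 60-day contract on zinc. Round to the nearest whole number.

Net carry = r + u − y = 0.0743 + 0.0371 − 0.0000 = 0.1114
F = S·e^((r+u−y)T) = 3638 · e^(0.1114 × 60/360) = 3638 · e^0.018567
= 3638 × 1.018740 = $3,706 per tonne

$3,706 per tonne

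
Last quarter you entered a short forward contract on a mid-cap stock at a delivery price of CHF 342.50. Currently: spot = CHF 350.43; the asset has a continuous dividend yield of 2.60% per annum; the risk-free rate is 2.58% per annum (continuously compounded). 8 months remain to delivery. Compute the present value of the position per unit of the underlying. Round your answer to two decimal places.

-CHF 7.75

Current fair forward for the remaining 8 months: F = S·e^((r − q)·T), (r − q) = 0.0258 − 0.0260 = -0.0002
F = 350.43 · e^(-0.0002 × 8/12) = 350.43 × 0.999867 = 350.3834
Value of long forward = (F − K)·e^(−rT) = (350.3834 − 342.50) · e^(−0.0258·8/12)
= 7.8834 × 0.982947 = 7.75
Short position value = −(long value) = -CHF 7.75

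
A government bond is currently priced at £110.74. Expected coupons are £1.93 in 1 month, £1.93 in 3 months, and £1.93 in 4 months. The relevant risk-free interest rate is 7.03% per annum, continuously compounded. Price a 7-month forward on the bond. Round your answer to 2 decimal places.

PV(coupons) I = 1.93·e^(−0.0703·1/12) + 1.93·e^(−0.0703·3/12) + 1.93·e^(−0.0703·4/12)
I = 1.9187 + 1.8964 + 1.8853 = 5.7004
F = (S − I)·e^(rT) = (110.74 − 5.7004) · e^(0.0703·7/12)
= 105.0396 · e^0.041008 = 105.0396 × 1.041860 = £109.44

£109.44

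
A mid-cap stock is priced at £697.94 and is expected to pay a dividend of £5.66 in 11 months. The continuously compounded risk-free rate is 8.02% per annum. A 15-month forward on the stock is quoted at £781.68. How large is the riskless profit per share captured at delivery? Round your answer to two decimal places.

£15.96 per share

PV(dividends) I = 5.66·e^(−0.0802·11/12) = 5.2588
Fair forward F* = (S − I)·e^(rT) = (697.94 − 5.2588)·e^0.100250 = 692.6812 × 1.105447 = 765.7224
Market £781.68 > fair 765.7224: forward overpriced → cash-and-carry (borrow at r, buy the stock and collect the dividends, short the forward).
Profit at T = |F_mkt − F*| = |781.68 − 765.7224| = £15.96 per share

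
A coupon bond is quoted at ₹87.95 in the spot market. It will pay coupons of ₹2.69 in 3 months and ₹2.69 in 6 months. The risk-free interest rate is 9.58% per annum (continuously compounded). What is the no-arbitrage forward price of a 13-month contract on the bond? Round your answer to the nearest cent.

PV(coupons) I = 2.69·e^(−0.0958·3/12) + 2.69·e^(−0.0958·6/12)
I = 2.6263 + 2.5642 = 5.1905
F = (S − I)·e^(rT) = (87.95 − 5.1905) · e^(0.0958·13/12)
= 82.7595 · e^0.103783 = 82.7595 × 1.109360 = ₹91.81

₹91.81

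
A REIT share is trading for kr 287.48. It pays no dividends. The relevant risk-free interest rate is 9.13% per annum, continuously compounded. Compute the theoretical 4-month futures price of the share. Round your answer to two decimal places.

kr 296.36

F = S·e^(rT) = 287.48 · e^(0.0913 × 4/12)
= 287.48 · e^0.030433 = 287.48 × 1.030901
F = kr 296.36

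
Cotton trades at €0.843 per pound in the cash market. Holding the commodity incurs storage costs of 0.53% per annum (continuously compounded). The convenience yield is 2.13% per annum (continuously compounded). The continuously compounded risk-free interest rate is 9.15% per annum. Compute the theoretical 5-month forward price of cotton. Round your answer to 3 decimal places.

Net carry = r + u − y = 0.0915 + 0.0053 − 0.0213 = 0.0755
F = S·e^((r+u−y)T) = 0.843 · e^(0.0755 × 5/12) = 0.843 · e^0.031458
= 0.843 × 1.031958 = €0.870 per pound

€0.870 per pound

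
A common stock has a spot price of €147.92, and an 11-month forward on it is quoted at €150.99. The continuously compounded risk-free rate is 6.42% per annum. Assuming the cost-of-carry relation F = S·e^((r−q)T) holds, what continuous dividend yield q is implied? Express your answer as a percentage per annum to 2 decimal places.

From F = S·e^((r−q)T): (r − q) = ln(F/S)/T
ln(150.99/147.92) = ln(1.020754) = 0.020542
(r − q) = 0.020542 / (11/12) = 0.022409
q = r − ln(F/S)/T = 0.0642 − 0.022409 = 0.041791
q = 4.18%

4.18%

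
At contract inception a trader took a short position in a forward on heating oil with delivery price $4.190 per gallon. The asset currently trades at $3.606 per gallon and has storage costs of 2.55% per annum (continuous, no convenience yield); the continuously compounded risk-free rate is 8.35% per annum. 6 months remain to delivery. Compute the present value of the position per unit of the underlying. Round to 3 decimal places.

Current fair forward for the remaining 6 months: F = S·e^((r + u)·T), (r + u) = 0.0835 + 0.0255 = 0.1090
F = 3.606 · e^(0.1090 × 6/12) = 3.606 × 1.056012 = 3.8080
Value of long forward = (F − K)·e^(−rT) = (3.8080 − 4.190) · e^(−0.0835·6/12)
= -0.3820 × 0.959110 = -0.366
Short position value = −(long value) = $0.366

$0.366 per gallon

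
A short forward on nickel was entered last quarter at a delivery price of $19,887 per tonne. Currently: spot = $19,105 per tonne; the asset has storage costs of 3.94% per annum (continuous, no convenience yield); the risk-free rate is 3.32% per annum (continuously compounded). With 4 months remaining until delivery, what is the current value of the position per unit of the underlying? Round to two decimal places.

$310.56 per tonne

Current fair forward for the remaining 4 months: F = S·e^((r + u)·T), (r + u) = 0.0332 + 0.0394 = 0.0726
F = 19105 · e^(0.0726 × 4/12) = 19105 × 1.02449520 = 19572.9808
Value of long forward = (F − K)·e^(−rT) = (19572.9808 − 19887) · e^(−0.0332·4/12)
= -314.0192 × 0.98899434 = -310.56
Short position value = −(long value) = $310.56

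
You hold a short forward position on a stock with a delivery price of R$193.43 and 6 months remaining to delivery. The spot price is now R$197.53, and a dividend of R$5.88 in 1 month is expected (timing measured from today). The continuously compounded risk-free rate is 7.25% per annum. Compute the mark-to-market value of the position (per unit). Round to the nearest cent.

PV(remaining dividends) I = 5.88·e^(−0.0725·1/12) = 5.8446
Current forward F = (S − I)·e^(rT) = (197.53 − 5.8446)·e^(0.0725·6/12) = 191.6854 × 1.036915 = 198.7615
Value (long) = (F − K)·e^(−rT) = (198.7615 − 193.43) × 0.964399 = 5.1417
Short position value = −(long value) = -R$5.14

-R$5.14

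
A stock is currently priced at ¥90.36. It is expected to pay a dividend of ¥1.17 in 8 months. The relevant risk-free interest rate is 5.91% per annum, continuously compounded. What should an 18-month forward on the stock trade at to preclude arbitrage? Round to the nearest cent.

¥97.51

PV(dividends) I = 1.17·e^(−0.0591·8/12)
I = 1.1248
F = (S − I)·e^(rT) = (90.36 − 1.1248) · e^(0.0591·18/12)
= 89.2352 · e^0.088650 = 89.2352 × 1.092698 = ¥97.51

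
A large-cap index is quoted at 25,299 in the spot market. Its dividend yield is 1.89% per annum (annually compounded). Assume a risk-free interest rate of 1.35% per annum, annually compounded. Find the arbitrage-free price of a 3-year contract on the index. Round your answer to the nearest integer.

24,899

F = S · (1+r)^T / (1+q)^T
= 25299 × 1.041049 / 1.057778 = 25299 × 0.984185
F = 24,899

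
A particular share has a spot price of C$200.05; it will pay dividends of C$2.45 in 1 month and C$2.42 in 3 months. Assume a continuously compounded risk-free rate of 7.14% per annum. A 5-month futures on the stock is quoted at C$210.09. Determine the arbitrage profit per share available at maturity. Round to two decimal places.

PV(dividends) I = 2.45·e^(−0.0714·1/12) + 2.42·e^(−0.0714·3/12) = 4.8127
Fair futures F* = (S − I)·e^(rT) = (200.05 − 4.8127)·e^0.029750 = 195.2373 × 1.030197 = 201.1329
Market C$210.09 > fair 201.1329: forward overpriced → cash-and-carry (borrow at r, buy the stock and collect the dividends, short the forward).
Profit at T = |F_mkt − F*| = |210.09 − 201.1329| = C$8.96 per share

C$8.96 per share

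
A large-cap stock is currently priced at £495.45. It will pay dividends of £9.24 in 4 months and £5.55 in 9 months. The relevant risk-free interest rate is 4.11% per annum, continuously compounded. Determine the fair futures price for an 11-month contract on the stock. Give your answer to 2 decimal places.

PV(dividends) I = 9.24·e^(−0.0411·4/12) + 5.55·e^(−0.0411·9/12)
I = 9.1143 + 5.3815 = 14.4958
F = (S − I)·e^(rT) = (495.45 − 14.4958) · e^(0.0411·11/12)
= 480.9542 · e^0.037675 = 480.9542 × 1.038394 = £499.42

£499.42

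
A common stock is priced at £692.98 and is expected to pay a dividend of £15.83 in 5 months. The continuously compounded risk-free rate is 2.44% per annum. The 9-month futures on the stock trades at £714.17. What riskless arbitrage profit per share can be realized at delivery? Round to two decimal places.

PV(dividends) I = 15.83·e^(−0.0244·5/12) = 15.6699
Fair futures F* = (S − I)·e^(rT) = (692.98 − 15.6699)·e^0.018300 = 677.3101 × 1.018468 = 689.8187
Market £714.17 > fair 689.8187: forward overpriced → cash-and-carry (borrow at r, buy the stock and collect the dividends, short the forward).
Profit at T = |F_mkt − F*| = |714.17 − 689.8187| = £24.35 per share

£24.35 per share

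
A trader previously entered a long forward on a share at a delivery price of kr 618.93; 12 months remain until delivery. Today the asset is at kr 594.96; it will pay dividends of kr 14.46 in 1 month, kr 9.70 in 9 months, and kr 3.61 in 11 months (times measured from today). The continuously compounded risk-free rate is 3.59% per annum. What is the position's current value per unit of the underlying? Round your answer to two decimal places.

-kr 29.50

PV(remaining dividends) I = 14.46·e^(−0.0359·1/12) + 9.70·e^(−0.0359·9/12) + 3.61·e^(−0.0359·11/12) = 27.3523
Current forward F = (S − I)·e^(rT) = (594.96 − 27.3523)·e^(0.0359·12/12) = 567.6077 × 1.036552 = 588.3549
Value (long) = (F − K)·e^(−rT) = (588.3549 − 618.93) × 0.964737 = -29.4969
Value = -kr 29.50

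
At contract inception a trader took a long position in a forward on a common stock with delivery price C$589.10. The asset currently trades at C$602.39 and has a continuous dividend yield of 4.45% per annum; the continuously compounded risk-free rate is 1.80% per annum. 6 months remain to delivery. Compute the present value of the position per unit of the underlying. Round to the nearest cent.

Current fair forward for the remaining 6 months: F = S·e^((r − q)·T), (r − q) = 0.0180 − 0.0445 = -0.0265
F = 602.39 · e^(-0.0265 × 6/12) = 602.39 × 0.986837 = 594.4607
Value of long forward = (F − K)·e^(−rT) = (594.4607 − 589.10) · e^(−0.0180·6/12)
= 5.3607 × 0.991040 = 5.31

C$5.31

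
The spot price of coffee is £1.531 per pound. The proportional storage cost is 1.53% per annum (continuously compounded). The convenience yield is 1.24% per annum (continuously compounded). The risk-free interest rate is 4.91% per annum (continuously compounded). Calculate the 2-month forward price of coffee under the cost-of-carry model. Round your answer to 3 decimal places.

Net carry = r + u − y = 0.0491 + 0.0153 − 0.0124 = 0.0520
F = S·e^((r+u−y)T) = 1.531 · e^(0.0520 × 2/12) = 1.531 · e^0.008667
= 1.531 × 1.008705 = £1.544 per pound

£1.544 per pound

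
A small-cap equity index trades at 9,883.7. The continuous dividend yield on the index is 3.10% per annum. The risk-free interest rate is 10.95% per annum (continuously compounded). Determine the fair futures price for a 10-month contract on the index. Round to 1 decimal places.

10,551.9

F = S·e^((r − q)T) = 9883.7 · e^((0.1095 − 0.0310) × 10/12)
= 9883.7 · e^0.065417 = 9883.7 × 1.067604
F = 10,551.9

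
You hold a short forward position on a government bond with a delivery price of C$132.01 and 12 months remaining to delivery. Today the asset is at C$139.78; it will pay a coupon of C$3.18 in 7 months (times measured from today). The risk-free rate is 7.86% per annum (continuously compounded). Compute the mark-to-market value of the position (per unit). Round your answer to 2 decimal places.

-C$14.71

PV(remaining coupons) I = 3.18·e^(−0.0786·7/12) = 3.0375
Current forward F = (S − I)·e^(rT) = (139.78 − 3.0375)·e^(0.0786·12/12) = 136.7425 × 1.081772 = 147.9242
Value (long) = (F − K)·e^(−rT) = (147.9242 − 132.01) × 0.924410 = 14.7112
Short position value = −(long value) = -C$14.71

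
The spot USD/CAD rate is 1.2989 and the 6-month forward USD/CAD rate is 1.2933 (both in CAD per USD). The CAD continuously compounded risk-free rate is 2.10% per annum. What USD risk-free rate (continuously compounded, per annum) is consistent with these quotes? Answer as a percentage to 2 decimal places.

F = S·e^((r_CAD − r_USD)T) ⇒ r_USD = r_CAD − ln(F/S)/T
ln(1.2933/1.2989) = -0.004321; /(6/12) = -0.008642
r_USD = 0.0210 + 0.008642 = 0.029642
r_USD = 2.96%

2.96%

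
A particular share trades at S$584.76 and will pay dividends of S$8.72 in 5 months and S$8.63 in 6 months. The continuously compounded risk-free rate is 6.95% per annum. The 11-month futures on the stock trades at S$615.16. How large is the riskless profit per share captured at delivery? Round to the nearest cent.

S$9.85 per share

PV(dividends) I = 8.72·e^(−0.0695·5/12) + 8.63·e^(−0.0695·6/12) = 16.8064
Fair futures F* = (S − I)·e^(rT) = (584.76 − 16.8064)·e^0.063708 = 567.9536 × 1.065781 = 605.3142
Market S$615.16 > fair 605.3142: forward overpriced → cash-and-carry (borrow at r, buy the stock and collect the dividends, short the forward).
Profit at T = |F_mkt − F*| = |615.16 − 605.3142| = S$9.85 per share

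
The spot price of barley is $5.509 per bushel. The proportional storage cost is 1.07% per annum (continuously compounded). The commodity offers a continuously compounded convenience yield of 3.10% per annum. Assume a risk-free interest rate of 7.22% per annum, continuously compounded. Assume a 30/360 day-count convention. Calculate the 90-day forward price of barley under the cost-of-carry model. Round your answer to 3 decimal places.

$5.581 per bushel

Net carry = r + u − y = 0.0722 + 0.0107 − 0.0310 = 0.0519
F = S·e^((r+u−y)T) = 5.509 · e^(0.0519 × 90/360) = 5.509 · e^0.012975
= 5.509 × 1.013060 = $5.581 per bushel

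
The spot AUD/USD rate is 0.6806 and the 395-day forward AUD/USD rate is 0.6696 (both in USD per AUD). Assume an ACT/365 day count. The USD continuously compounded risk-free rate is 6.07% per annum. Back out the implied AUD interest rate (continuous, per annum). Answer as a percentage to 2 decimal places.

F = S·e^((r_USD − r_AUD)T) ⇒ r_AUD = r_USD − ln(F/S)/T
ln(0.6696/0.6806) = -0.016294; /(395/365) = -0.015056
r_AUD = 0.0607 + 0.015056 = 0.075756
r_AUD = 7.58%

7.58%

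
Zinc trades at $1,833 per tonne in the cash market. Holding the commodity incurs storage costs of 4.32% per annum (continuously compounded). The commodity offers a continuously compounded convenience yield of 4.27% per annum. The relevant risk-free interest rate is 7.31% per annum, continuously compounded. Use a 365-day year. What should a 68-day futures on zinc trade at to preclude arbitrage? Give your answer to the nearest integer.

$1,858 per tonne

Net carry = r + u − y = 0.0731 + 0.0432 − 0.0427 = 0.0736
F = S·e^((r+u−y)T) = 1833 · e^(0.0736 × 68/365) = 1833 · e^0.013712
= 1833 × 1.013806 = $1,858 per tonne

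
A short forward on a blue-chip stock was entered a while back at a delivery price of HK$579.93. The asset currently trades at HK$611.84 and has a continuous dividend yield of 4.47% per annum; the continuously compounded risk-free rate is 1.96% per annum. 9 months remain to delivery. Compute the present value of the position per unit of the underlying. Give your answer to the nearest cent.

Current fair forward for the remaining 9 months: F = S·e^((r − q)·T), (r − q) = 0.0196 − 0.0447 = -0.0251
F = 611.84 · e^(-0.0251 × 9/12) = 611.84 × 0.981351 = 600.4298
Value of long forward = (F − K)·e^(−rT) = (600.4298 − 579.93) · e^(−0.0196·9/12)
= 20.4998 × 0.985408 = 20.20
Short position value = −(long value) = -HK$20.20

-HK$20.20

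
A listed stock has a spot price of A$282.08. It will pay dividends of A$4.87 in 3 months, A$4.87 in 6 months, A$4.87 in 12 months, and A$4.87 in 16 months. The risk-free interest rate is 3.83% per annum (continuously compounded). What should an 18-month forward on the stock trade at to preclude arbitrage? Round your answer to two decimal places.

PV(dividends) I = 4.87·e^(−0.0383·3/12) + 4.87·e^(−0.0383·6/12) + 4.87·e^(−0.0383·12/12) + 4.87·e^(−0.0383·16/12)
I = 4.8236 + 4.7776 + 4.6870 + 4.6275 = 18.9157
F = (S − I)·e^(rT) = (282.08 − 18.9157) · e^(0.0383·18/12)
= 263.1643 · e^0.057450 = 263.1643 × 1.059132 = A$278.73

A$278.73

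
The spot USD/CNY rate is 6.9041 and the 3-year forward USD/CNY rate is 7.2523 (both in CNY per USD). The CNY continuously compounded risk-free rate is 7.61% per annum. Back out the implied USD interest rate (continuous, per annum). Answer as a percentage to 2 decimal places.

F = S·e^((r_CNY − r_USD)T) ⇒ r_USD = r_CNY − ln(F/S)/T
ln(7.2523/6.9041) = 0.049203; /(3) = 0.016401
r_USD = 0.0761 − 0.016401 = 0.059699
r_USD = 5.97%

5.97%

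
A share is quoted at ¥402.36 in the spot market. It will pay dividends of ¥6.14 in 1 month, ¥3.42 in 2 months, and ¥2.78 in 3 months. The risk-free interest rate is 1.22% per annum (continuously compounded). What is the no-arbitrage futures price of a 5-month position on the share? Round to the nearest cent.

¥392.03

PV(dividends) I = 6.14·e^(−0.0122·1/12) + 3.42·e^(−0.0122·2/12) + 2.78·e^(−0.0122·3/12)
I = 6.1338 + 3.4131 + 2.7715 = 12.3184
F = (S − I)·e^(rT) = (402.36 − 12.3184) · e^(0.0122·5/12)
= 390.0416 · e^0.005083 = 390.0416 × 1.005096 = ¥392.03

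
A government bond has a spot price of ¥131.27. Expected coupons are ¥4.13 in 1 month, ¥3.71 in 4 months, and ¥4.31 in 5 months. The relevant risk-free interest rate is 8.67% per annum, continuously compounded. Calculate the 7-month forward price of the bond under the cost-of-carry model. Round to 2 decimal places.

PV(coupons) I = 4.13·e^(−0.0867·1/12) + 3.71·e^(−0.0867·4/12) + 4.31·e^(−0.0867·5/12)
I = 4.1003 + 3.6043 + 4.1571 = 11.8617
F = (S − I)·e^(rT) = (131.27 − 11.8617) · e^(0.0867·7/12)
= 119.4083 · e^0.050575 = 119.4083 × 1.051876 = ¥125.60

¥125.60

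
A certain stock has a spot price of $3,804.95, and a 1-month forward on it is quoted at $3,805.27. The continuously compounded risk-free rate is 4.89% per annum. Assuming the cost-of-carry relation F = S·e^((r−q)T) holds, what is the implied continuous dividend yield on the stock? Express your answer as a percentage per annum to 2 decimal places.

From F = S·e^((r−q)T): (r − q) = ln(F/S)/T
ln(3805.27/3804.95) = ln(1.000084) = 0.000084
(r − q) = 0.000084 / (1/12) = 0.001008
q = r − ln(F/S)/T = 0.0489 − 0.001008 = 0.047892
q = 4.79%

4.79%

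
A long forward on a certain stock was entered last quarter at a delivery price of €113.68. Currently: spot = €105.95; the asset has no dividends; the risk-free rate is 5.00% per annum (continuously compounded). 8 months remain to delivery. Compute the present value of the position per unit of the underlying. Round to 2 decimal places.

-€4.00

Current fair forward for the remaining 8 months: F = S·e^(r·T), r = 0.0500
F = 105.95 · e^(0.0500 × 8/12) = 105.95 × 1.033895 = 109.5412
Value of long forward = (F − K)·e^(−rT) = (109.5412 − 113.68) · e^(−0.0500·8/12)
= -4.1388 × 0.967216 = -4.00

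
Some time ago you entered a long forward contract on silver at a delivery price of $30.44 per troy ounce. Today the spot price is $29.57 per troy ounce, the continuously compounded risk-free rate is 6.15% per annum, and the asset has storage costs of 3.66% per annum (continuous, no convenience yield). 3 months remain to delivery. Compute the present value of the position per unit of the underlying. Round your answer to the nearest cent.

-$0.13 per troy ounce

Current fair forward for the remaining 3 months: F = S·e^((r + u)·T), (r + u) = 0.0615 + 0.0366 = 0.0981
F = 29.57 · e^(0.0981 × 3/12) = 29.57 × 1.024828 = 30.3042
Value of long forward = (F − K)·e^(−rT) = (30.3042 − 30.44) · e^(−0.0615·3/12)
= -0.1358 × 0.984743 = -0.13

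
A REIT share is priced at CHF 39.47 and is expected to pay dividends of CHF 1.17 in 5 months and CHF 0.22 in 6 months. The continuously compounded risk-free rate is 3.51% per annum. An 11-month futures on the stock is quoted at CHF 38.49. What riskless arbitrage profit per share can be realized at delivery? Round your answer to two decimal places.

PV(dividends) I = 1.17·e^(−0.0351·5/12) + 0.22·e^(−0.0351·6/12) = 1.3692
Fair futures F* = (S − I)·e^(rT) = (39.47 − 1.3692)·e^0.032175 = 38.1008 × 1.032698 = 39.3466
Market CHF 38.49 < fair 39.3466: forward underpriced → reverse cash-and-carry (short the stock, invest proceeds at r, pay the dividends, go long the forward).
Profit at T = |F_mkt − F*| = |38.49 − 39.3466| = CHF 0.86 per share

CHF 0.86 per share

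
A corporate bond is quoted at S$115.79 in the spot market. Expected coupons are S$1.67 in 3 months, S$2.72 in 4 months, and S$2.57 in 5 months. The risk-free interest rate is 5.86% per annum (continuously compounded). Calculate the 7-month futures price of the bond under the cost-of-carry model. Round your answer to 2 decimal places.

S$112.76

PV(coupons) I = 1.67·e^(−0.0586·3/12) + 2.72·e^(−0.0586·4/12) + 2.57·e^(−0.0586·5/12)
I = 1.6457 + 2.6674 + 2.5080 = 6.8211
F = (S − I)·e^(rT) = (115.79 − 6.8211) · e^(0.0586·7/12)
= 108.9689 · e^0.034183 = 108.9689 × 1.034774 = S$112.76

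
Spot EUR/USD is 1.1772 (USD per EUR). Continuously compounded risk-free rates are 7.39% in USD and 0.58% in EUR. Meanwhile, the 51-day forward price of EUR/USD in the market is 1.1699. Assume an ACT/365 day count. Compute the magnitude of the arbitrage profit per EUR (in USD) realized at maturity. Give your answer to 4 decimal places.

Fair forward: F* = S·e^(carry·T), with carry = (r_USD − r_EUR) = 0.0739 − 0.0058 = 0.0681
F* = 1.1772 · e^(0.0681 × 51/365) = 1.1772 · e^0.009515 = 1.1772 × 1.009560 = 1.1885
Market 1.1699 < fair 1.1885: forward underpriced → reverse cash-and-carry (short spot, go long the forward).
At maturity, profit = |F_mkt − F*| = |1.1699 − 1.1885| = 0.0186 per EUR (in USD)

0.0186 per EUR (in USD)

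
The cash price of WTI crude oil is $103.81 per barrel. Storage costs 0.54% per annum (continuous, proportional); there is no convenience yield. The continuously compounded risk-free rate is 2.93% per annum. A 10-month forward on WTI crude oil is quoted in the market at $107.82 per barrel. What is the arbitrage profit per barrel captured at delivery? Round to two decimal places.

Fair forward: F* = S·e^(carry·T), with carry = (r + u) = 0.0293 + 0.0054 = 0.0347
F* = 103.81 · e^(0.0347 × 10/12) = 103.81 · e^0.028917 = 103.81 × 1.029339 = $106.8557
Market $107.82 > fair $106.8557: forward overpriced → cash-and-carry (buy spot, short the forward).
At maturity, profit = |F_mkt − F*| = |107.82 − 106.8557| = $0.96 per barrel

$0.96 per barrel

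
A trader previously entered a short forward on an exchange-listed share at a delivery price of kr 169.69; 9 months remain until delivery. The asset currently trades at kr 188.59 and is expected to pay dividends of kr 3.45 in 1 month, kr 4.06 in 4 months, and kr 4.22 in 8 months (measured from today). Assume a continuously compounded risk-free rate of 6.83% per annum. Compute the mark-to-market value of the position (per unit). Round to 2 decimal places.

PV(remaining dividends) I = 3.45·e^(−0.0683·1/12) + 4.06·e^(−0.0683·4/12) + 4.22·e^(−0.0683·8/12) = 11.4312
Current forward F = (S − I)·e^(rT) = (188.59 − 11.4312)·e^(0.0683·9/12) = 177.1588 × 1.052560 = 186.4703
Value (long) = (F − K)·e^(−rT) = (186.4703 − 169.69) × 0.950065 = 15.9424
Short position value = −(long value) = -kr 15.94

-kr 15.94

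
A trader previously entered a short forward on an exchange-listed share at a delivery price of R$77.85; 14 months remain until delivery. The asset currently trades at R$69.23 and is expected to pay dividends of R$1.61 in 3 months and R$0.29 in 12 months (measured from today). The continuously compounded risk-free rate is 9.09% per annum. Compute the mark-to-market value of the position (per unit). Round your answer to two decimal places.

PV(remaining dividends) I = 1.61·e^(−0.0909·3/12) + 0.29·e^(−0.0909·12/12) = 1.8386
Current forward F = (S − I)·e^(rT) = (69.23 − 1.8386)·e^(0.0909·14/12) = 67.3914 × 1.111877 = 74.9309
Value (long) = (F − K)·e^(−rT) = (74.9309 − 77.85) × 0.899380 = -2.6254
Short position value = −(long value) = R$2.63

R$2.63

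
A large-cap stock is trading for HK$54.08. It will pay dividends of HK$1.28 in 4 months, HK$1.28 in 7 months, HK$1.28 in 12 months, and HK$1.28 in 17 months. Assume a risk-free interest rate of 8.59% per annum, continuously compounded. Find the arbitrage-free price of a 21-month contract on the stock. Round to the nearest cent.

PV(dividends) I = 1.28·e^(−0.0859·4/12) + 1.28·e^(−0.0859·7/12) + 1.28·e^(−0.0859·12/12) + 1.28·e^(−0.0859·17/12)
I = 1.2439 + 1.2174 + 1.1746 + 1.1333 = 4.7692
F = (S − I)·e^(rT) = (54.08 − 4.7692) · e^(0.0859·21/12)
= 49.3108 · e^0.150325 = 49.3108 × 1.162212 = HK$57.31

HK$57.31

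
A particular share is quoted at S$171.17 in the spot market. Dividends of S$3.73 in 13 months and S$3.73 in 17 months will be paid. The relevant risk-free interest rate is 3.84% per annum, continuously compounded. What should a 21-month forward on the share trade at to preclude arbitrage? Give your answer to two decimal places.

PV(dividends) I = 3.73·e^(−0.0384·13/12) + 3.73·e^(−0.0384·17/12)
I = 3.5780 + 3.5325 = 7.1105
F = (S − I)·e^(rT) = (171.17 − 7.1105) · e^(0.0384·21/12)
= 164.0595 · e^0.067200 = 164.0595 × 1.069509 = S$175.46

S$175.46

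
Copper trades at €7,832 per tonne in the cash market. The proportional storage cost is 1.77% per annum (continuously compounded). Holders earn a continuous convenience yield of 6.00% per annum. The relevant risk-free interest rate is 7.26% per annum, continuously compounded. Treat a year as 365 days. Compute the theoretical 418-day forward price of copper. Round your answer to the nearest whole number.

€8,109 per tonne

Net carry = r + u − y = 0.0726 + 0.0177 − 0.0600 = 0.0303
F = S·e^((r+u−y)T) = 7832 · e^(0.0303 × 418/365) = 7832 · e^0.034700
= 7832 × 1.035309 = €8,109 per tonne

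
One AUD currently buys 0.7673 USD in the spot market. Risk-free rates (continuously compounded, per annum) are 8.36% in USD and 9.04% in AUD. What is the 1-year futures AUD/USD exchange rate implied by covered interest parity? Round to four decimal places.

F = S·e^((r_USD − r_AUD)T) = 0.7673 · e^((0.0836 − 0.0904) × 1)
= 0.7673 · e^-0.006800 = 0.7673 × 0.993223
F = 0.7621 USD per AUD

0.7621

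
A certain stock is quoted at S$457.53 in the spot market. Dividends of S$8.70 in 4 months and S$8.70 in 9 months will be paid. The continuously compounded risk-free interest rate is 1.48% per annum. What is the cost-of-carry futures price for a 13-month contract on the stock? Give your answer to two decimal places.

S$447.38

PV(dividends) I = 8.70·e^(−0.0148·4/12) + 8.70·e^(−0.0148·9/12)
I = 8.6572 + 8.6040 = 17.2612
F = (S − I)·e^(rT) = (457.53 − 17.2612) · e^(0.0148·13/12)
= 440.2688 · e^0.016033 = 440.2688 × 1.016162 = S$447.38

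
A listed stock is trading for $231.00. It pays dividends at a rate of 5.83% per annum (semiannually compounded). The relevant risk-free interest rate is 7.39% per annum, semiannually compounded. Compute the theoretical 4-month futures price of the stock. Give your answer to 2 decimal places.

$232.17

F = S · (1+r/2)^(2T) / (1+q/2)^(2T)
= 231.00 × 1.024484 / 1.019340 = 231.00 × 1.005046
F = $232.17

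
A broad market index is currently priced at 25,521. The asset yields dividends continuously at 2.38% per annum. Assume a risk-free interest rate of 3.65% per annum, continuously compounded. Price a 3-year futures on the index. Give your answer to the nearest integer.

26,512

F = S·e^((r − q)T) = 25521 · e^((0.0365 − 0.0238) × 3)
= 25521 · e^0.038100 = 25521 × 1.038835
F = 26,512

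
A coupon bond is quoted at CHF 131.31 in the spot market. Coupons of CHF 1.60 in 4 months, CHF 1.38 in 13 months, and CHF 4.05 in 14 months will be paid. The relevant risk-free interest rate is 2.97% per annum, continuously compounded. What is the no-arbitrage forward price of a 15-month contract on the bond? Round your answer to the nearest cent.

PV(coupons) I = 1.60·e^(−0.0297·4/12) + 1.38·e^(−0.0297·13/12) + 4.05·e^(−0.0297·14/12)
I = 1.5842 + 1.3363 + 3.9121 = 6.8326
F = (S − I)·e^(rT) = (131.31 − 6.8326) · e^(0.0297·15/12)
= 124.4774 · e^0.037125 = 124.4774 × 1.037823 = CHF 129.19

CHF 129.19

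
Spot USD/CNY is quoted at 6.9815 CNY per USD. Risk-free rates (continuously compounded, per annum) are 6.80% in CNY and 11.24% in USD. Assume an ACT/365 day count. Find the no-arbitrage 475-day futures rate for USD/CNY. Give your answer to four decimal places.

6.5895

F = S·e^((r_CNY − r_USD)T) = 6.9815 · e^((0.0680 − 0.1124) × 475/365)
= 6.9815 · e^-0.057781 = 6.9815 × 0.943857
F = 6.5895 CNY per USD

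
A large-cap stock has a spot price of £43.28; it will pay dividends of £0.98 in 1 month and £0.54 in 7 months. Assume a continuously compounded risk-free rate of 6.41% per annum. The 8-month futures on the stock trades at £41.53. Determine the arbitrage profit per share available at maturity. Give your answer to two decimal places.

PV(dividends) I = 0.98·e^(−0.0641·1/12) + 0.54·e^(−0.0641·7/12) = 1.4950
Fair futures F* = (S − I)·e^(rT) = (43.28 − 1.4950)·e^0.042733 = 41.7850 × 1.043659 = 43.6093
Market £41.53 < fair 43.6093: forward underpriced → reverse cash-and-carry (short the stock, invest proceeds at r, pay the dividends, go long the forward).
Profit at T = |F_mkt − F*| = |41.53 − 43.6093| = £2.08 per share

£2.08 per share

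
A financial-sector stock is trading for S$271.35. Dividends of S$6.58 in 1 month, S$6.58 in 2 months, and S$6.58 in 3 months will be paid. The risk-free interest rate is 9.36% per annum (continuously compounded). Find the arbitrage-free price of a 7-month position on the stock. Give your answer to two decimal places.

S$266.05

PV(dividends) I = 6.58·e^(−0.0936·1/12) + 6.58·e^(−0.0936·2/12) + 6.58·e^(−0.0936·3/12)
I = 6.5289 + 6.4781 + 6.4278 = 19.4348
F = (S − I)·e^(rT) = (271.35 − 19.4348) · e^(0.0936·7/12)
= 251.9152 · e^0.054600 = 251.9152 × 1.056118 = S$266.05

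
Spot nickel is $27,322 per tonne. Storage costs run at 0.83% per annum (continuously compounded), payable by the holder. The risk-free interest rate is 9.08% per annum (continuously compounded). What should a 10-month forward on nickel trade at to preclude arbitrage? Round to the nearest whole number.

$29,674 per tonne

Net carry = r + u − y = 0.0908 + 0.0083 − 0.0000 = 0.0991
F = S·e^((r+u−y)T) = 27322 · e^(0.0991 × 10/12) = 27322 · e^0.082583
= 27322 × 1.086089 = $29,674 per tonne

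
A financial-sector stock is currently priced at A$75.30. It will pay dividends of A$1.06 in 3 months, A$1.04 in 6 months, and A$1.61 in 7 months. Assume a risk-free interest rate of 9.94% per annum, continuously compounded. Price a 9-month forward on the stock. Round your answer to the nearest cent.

PV(dividends) I = 1.06·e^(−0.0994·3/12) + 1.04·e^(−0.0994·6/12) + 1.61·e^(−0.0994·7/12)
I = 1.0340 + 0.9896 + 1.5193 = 3.5429
F = (S − I)·e^(rT) = (75.30 − 3.5429) · e^(0.0994·9/12)
= 71.7571 · e^0.074550 = 71.7571 × 1.077399 = A$77.31

A$77.31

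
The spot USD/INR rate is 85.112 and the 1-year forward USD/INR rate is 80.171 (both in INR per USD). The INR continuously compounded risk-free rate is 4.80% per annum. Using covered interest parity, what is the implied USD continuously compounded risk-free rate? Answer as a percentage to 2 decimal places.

10.78%

F = S·e^((r_INR − r_USD)T) ⇒ r_USD = r_INR − ln(F/S)/T
ln(80.171/85.112) = -0.059806; /(1) = -0.059806
r_USD = 0.0480 + 0.059806 = 0.107806
r_USD = 10.78%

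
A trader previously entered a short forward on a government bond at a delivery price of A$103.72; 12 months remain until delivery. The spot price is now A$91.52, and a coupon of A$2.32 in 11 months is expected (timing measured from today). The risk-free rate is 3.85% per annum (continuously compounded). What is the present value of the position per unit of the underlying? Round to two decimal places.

A$10.52

PV(remaining coupons) I = 2.32·e^(−0.0385·11/12) = 2.2396
Current forward F = (S − I)·e^(rT) = (91.52 − 2.2396)·e^(0.0385·12/12) = 89.2804 × 1.039251 = 92.7847
Value (long) = (F − K)·e^(−rT) = (92.7847 − 103.72) × 0.962232 = -10.5223
Short position value = −(long value) = A$10.52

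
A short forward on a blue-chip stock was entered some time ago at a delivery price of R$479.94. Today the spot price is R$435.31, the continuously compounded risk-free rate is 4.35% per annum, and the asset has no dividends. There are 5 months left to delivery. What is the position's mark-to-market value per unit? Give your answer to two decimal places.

R$36.01

Current fair forward for the remaining 5 months: F = S·e^(r·T), r = 0.0435
F = 435.31 · e^(0.0435 × 5/12) = 435.31 × 1.018290 = 443.2718
Value of long forward = (F − K)·e^(−rT) = (443.2718 − 479.94) · e^(−0.0435·5/12)
= -36.6682 × 0.982038 = -36.01
Short position value = −(long value) = R$36.01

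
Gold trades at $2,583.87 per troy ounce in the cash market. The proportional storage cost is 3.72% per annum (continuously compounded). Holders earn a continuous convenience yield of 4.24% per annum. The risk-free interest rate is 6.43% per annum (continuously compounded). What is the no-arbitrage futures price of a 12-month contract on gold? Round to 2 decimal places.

Net carry = r + u − y = 0.0643 + 0.0372 − 0.0424 = 0.0591
F = S·e^((r+u−y)T) = 2583.87 · e^(0.0591 × 12/12) = 2583.87 · e^0.05910000
= 2583.87 × 1.06088132 = $2,741.18 per troy ounce

$2,741.18 per troy ounce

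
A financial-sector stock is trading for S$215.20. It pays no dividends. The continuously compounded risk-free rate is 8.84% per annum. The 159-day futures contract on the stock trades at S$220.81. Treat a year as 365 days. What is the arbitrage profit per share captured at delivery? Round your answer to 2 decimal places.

S$2.84 per share

Fair futures: F* = S·e^(carry·T), with carry = r = 0.0884
F* = 215.20 · e^(0.0884 × 159/365) = 215.20 · e^0.038508 = 215.20 × 1.039259 = S$223.6485
Market S$220.81 < fair S$223.6485: forward underpriced → reverse cash-and-carry (short spot, go long the forward).
At maturity, profit = |F_mkt − F*| = |220.81 − 223.6485| = S$2.84 per share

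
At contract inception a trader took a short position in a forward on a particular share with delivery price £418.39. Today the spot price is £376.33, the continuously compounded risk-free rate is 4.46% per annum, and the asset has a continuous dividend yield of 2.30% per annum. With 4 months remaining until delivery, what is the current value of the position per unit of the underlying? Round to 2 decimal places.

Current fair forward for the remaining 4 months: F = S·e^((r − q)·T), (r − q) = 0.0446 − 0.0230 = 0.0216
F = 376.33 · e^(0.0216 × 4/12) = 376.33 × 1.007226 = 379.0494
Value of long forward = (F − K)·e^(−rT) = (379.0494 − 418.39) · e^(−0.0446·4/12)
= -39.3406 × 0.985243 = -38.76
Short position value = −(long value) = £38.76

£38.76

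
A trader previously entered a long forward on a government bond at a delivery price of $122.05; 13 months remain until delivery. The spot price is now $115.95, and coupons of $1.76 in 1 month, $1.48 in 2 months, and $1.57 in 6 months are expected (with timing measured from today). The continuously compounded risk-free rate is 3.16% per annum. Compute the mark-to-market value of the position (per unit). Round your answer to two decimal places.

-$6.77

PV(remaining coupons) I = 1.76·e^(−0.0316·1/12) + 1.48·e^(−0.0316·2/12) + 1.57·e^(−0.0316·6/12) = 4.7730
Current forward F = (S − I)·e^(rT) = (115.95 − 4.7730)·e^(0.0316·13/12) = 111.1770 × 1.034826 = 115.0489
Value (long) = (F − K)·e^(−rT) = (115.0489 − 122.05) × 0.966346 = -6.7655
Value = -$6.77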